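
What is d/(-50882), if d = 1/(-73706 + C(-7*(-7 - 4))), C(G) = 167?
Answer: 1/3741811398 ≈ 2.6725e-10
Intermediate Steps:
d = -1/73539 (d = 1/(-73706 + 167) = 1/(-73539) = -1/73539 ≈ -1.3598e-5)
d/(-50882) = -1/73539/(-50882) = -1/73539*(-1/50882) = 1/3741811398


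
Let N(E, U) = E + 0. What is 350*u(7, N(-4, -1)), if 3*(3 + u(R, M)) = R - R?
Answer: -1050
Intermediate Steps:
N(E, U) = E
u(R, M) = -3 (u(R, M) = -3 + (R - R)/3 = -3 + (⅓)*0 = -3 + 0 = -3)
350*u(7, N(-4, -1)) = 350*(-3) = -1050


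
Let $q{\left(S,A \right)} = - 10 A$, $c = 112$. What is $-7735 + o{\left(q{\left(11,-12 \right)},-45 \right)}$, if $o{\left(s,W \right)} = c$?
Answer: $-7623$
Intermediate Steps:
$o{\left(s,W \right)} = 112$
$-7735 + o{\left(q{\left(11,-12 \right)},-45 \right)} = -7735 + 112 = -7623$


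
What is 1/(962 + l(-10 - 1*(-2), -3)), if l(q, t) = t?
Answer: 1/959 ≈ 0.0010428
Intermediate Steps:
1/(962 + l(-10 - 1*(-2), -3)) = 1/(962 - 3) = 1/959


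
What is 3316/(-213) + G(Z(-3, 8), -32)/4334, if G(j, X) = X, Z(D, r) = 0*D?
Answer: -7189180/461571 ≈ -15.575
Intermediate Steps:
Z(D, r) = 0
3316/(-213) + G(Z(-3, 8), -32)/4334 = 3316/(-213) - 32/4334 = 3316*(-1/213) - 32*1/4334 = -3316/213 - 16/2167 = -7189180/461571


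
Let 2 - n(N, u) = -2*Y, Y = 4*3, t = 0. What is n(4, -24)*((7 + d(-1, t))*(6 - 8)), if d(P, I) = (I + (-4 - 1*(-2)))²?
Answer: -572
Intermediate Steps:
Y = 12
d(P, I) = (-2 + I)² (d(P, I) = (I + (-4 + 2))² = (I - 2)² = (-2 + I)²)
n(N, u) = 26 (n(N, u) = 2 - (-2)*12 = 2 - 1*(-24) = 2 + 24 = 26)
n(4, -24)*((7 + d(-1, t))*(6 - 8)) = 26*((7 + (-2 + 0)²)*(6 - 8)) = 26*((7 + (-2)²)*(-2)) = 26*((7 + 4)*(-2)) = 26*(11*(-2)) = 26*(-22) = -572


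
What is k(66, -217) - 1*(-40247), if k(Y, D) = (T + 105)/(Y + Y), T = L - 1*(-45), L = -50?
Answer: 1328176/33 ≈ 40248.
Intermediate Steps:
T = -5 (T = -50 - 1*(-45) = -50 + 45 = -5)
k(Y, D) = 50/Y (k(Y, D) = (-5 + 105)/(Y + Y) = 100/((2*Y)) = 100*(1/(2*Y)) = 50/Y)
k(66, -217) - 1*(-40247) = 50/66 - 1*(-40247) = 50*(1/66) + 40247 = 25/33 + 40247 = 1328176/33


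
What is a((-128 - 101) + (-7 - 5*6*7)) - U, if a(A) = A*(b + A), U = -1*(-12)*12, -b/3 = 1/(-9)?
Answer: 595870/3 ≈ 1.9862e+5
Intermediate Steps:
b = ⅓ (b = -3/(-9) = -3*(-⅑) = ⅓ ≈ 0.33333)
U = 144 (U = 12*12 = 144)
a(A) = A*(⅓ + A)
a((-128 - 101) + (-7 - 5*6*7)) - U = ((-128 - 101) + (-7 - 5*6*7))*(⅓ + ((-128 - 101) + (-7 - 5*6*7))) - 1*144 = (-229 + (-7 - 30*7))*(⅓ + (-229 + (-7 - 30*7))) - 144 = (-229 + (-7 - 210))*(⅓ + (-229 + (-7 - 210))) - 144 = (-229 - 217)*(⅓ + (-229 - 217)) - 144 = -446*(⅓ - 446) - 144 = -446*(-1337/3) - 144 = 596302/3 - 144 = 595870/3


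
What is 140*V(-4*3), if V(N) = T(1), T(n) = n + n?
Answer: 280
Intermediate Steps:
T(n) = 2*n
V(N) = 2 (V(N) = 2*1 = 2)
140*V(-4*3) = 140*2 = 280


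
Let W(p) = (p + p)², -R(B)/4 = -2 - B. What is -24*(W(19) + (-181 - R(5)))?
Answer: -29640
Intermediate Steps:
R(B) = 8 + 4*B (R(B) = -4*(-2 - B) = 8 + 4*B)
W(p) = 4*p² (W(p) = (2*p)² = 4*p²)
-24*(W(19) + (-181 - R(5))) = -24*(4*19² + (-181 - (8 + 4*5))) = -24*(4*361 + (-181 - (8 + 20))) = -24*(1444 + (-181 - 1*28)) = -24*(1444 + (-181 - 28)) = -24*(1444 - 209) = -24*1235 = -29640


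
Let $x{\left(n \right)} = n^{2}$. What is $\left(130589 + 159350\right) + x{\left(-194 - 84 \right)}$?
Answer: $367223$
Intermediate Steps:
$\left(130589 + 159350\right) + x{\left(-194 - 84 \right)} = \left(130589 + 159350\right) + \left(-194 - 84\right)^{2} = 289939 + \left(-278\right)^{2} = 289939 + 77284 = 367223$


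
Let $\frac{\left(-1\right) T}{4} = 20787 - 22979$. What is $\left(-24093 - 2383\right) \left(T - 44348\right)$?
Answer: $942016080$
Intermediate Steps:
$T = 8768$ ($T = - 4 \left(20787 - 22979\right) = \left(-4\right) \left(-2192\right) = 8768$)
$\left(-24093 - 2383\right) \left(T - 44348\right) = \left(-24093 - 2383\right) \left(8768 - 44348\right) = \left(-26476\right) \left(-35580\right) = 942016080$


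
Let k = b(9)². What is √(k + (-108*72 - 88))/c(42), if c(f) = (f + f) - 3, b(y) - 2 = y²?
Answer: 5*I*√39/81 ≈ 0.38549*I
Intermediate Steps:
b(y) = 2 + y²
c(f) = -3 + 2*f (c(f) = 2*f - 3 = -3 + 2*f)
k = 6889 (k = (2 + 9²)² = (2 + 81)² = 83² = 6889)
√(k + (-108*72 - 88))/c(42) = √(6889 + (-108*72 - 88))/(-3 + 2*42) = √(6889 + (-7776 - 88))/(-3 + 84) = √(6889 - 7864)/81 = √(-975)*(1/81) = (5*I*√39)*(1/81) = 5*I*√39/81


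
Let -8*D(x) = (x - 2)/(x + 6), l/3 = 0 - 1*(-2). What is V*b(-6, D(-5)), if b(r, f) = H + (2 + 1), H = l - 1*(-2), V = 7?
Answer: 77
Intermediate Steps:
l = 6 (l = 3*(0 - 1*(-2)) = 3*(0 + 2) = 3*2 = 6)
H = 8 (H = 6 - 1*(-2) = 6 + 2 = 8)
D(x) = -(-2 + x)/(8*(6 + x)) (D(x) = -(x - 2)/(8*(x + 6)) = -(-2 + x)/(8*(6 + x)))
b(r, f) = 11 (b(r, f) = 8 + (2 + 1) = 8 + 3 = 11)
V*b(-6, D(-5)) = 7*11 = 77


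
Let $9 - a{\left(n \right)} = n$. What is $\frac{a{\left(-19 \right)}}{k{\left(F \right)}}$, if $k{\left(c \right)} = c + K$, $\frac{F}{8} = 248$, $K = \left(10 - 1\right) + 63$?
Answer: $\frac{7}{514} \approx 0.013619$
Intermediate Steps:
$a{\left(n \right)} = 9 - n$
$K = 72$ ($K = \left(10 - 1\right) + 63 = 9 + 63 = 72$)
$F = 1984$ ($F = 8 \cdot 248 = 1984$)
$k{\left(c \right)} = 72 + c$ ($k{\left(c \right)} = c + 72 = 72 + c$)
$\frac{a{\left(-19 \right)}}{k{\left(F \right)}} = \frac{9 - -19}{72 + 1984} = \frac{9 + 19}{2056} = 28 \cdot \frac{1}{2056} = \frac{7}{514}$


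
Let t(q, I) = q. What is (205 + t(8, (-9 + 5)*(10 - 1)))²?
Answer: 45369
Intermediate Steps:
(205 + t(8, (-9 + 5)*(10 - 1)))² = (205 + 8)² = 213² = 45369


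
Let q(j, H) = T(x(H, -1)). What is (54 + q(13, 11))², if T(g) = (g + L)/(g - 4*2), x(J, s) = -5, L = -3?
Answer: 504100/169 ≈ 2982.8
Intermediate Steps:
T(g) = (-3 + g)/(-8 + g) (T(g) = (g - 3)/(g - 4*2) = (-3 + g)/(g - 8) = (-3 + g)/(-8 + g))
q(j, H) = 8/13 (q(j, H) = (-3 - 5)/(-8 - 5) = -8/(-13) = -1/13*(-8) = 8/13)
(54 + q(13, 11))² = (54 + 8/13)² = (710/13)² = 504100/169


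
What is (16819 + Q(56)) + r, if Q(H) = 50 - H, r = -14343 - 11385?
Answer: -8915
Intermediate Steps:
r = -25728
(16819 + Q(56)) + r = (16819 + (50 - 1*56)) - 25728 = (16819 + (50 - 56)) - 25728 = (16819 - 6) - 25728 = 16813 - 25728 = -8915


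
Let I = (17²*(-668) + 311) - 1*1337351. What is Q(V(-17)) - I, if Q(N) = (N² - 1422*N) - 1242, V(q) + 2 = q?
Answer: 1556229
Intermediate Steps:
V(q) = -2 + q
I = -1530092 (I = (289*(-668) + 311) - 1337351 = (-193052 + 311) - 1337351 = -192741 - 1337351 = -1530092)
Q(N) = -1242 + N² - 1422*N
Q(V(-17)) - I = (-1242 + (-2 - 17)² - 1422*(-2 - 17)) - 1*(-1530092) = (-1242 + (-19)² - 1422*(-19)) + 1530092 = (-1242 + 361 + 27018) + 1530092 = 26137 + 1530092 = 1556229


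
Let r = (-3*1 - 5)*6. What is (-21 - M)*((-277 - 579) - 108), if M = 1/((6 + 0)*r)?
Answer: 1457327/72 ≈ 20241.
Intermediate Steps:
r = -48 (r = (-3 - 5)*6 = -8*6 = -48)
M = -1/288 (M = 1/((6 + 0)*(-48)) = 1/(6*(-48)) = 1/(-288) = -1/288 ≈ -0.0034722)
(-21 - M)*((-277 - 579) - 108) = (-21 - 1*(-1/288))*((-277 - 579) - 108) = (-21 + 1/288)*(-856 - 108) = -6047/288*(-964) = 1457327/72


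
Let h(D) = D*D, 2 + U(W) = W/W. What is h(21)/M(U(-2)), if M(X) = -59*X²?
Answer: -441/59 ≈ -7.4746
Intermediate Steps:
U(W) = -1 (U(W) = -2 + W/W = -2 + 1 = -1)
h(D) = D²
h(21)/M(U(-2)) = 21²/((-59*(-1)²)) = 441/((-59*1)) = 441/(-59) = 441*(-1/59) = -441/59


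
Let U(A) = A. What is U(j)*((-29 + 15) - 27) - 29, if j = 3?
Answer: -152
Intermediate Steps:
U(j)*((-29 + 15) - 27) - 29 = 3*((-29 + 15) - 27) - 29 = 3*(-14 - 27) - 29 = 3*(-41) - 29 = -123 - 29 = -152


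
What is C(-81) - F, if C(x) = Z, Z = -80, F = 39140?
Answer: -39220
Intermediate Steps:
C(x) = -80
C(-81) - F = -80 - 1*39140 = -80 - 39140 = -39220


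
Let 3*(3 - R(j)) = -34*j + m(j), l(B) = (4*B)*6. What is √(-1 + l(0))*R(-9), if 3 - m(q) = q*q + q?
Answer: -76*I ≈ -76.0*I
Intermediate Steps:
m(q) = 3 - q - q² (m(q) = 3 - (q*q + q) = 3 - (q² + q) = 3 - (q + q²) = 3 + (-q - q²) = 3 - q - q²)
l(B) = 24*B
R(j) = 2 + j²/3 + 35*j/3 (R(j) = 3 - (-34*j + (3 - j - j²))/3 = 3 - (3 - j² - 35*j)/3 = 3 + (-1 + j²/3 + 35*j/3) = 2 + j²/3 + 35*j/3)
√(-1 + l(0))*R(-9) = √(-1 + 24*0)*(2 + (⅓)*(-9)² + (35/3)*(-9)) = √(-1 + 0)*(2 + (⅓)*81 - 105) = √(-1)*(2 + 27 - 105) = I*(-76) = -76*I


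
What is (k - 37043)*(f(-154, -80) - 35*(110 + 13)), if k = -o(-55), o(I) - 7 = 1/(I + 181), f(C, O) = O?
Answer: 20470499885/126 ≈ 1.6246e+8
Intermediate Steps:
o(I) = 7 + 1/(181 + I) (o(I) = 7 + 1/(I + 181) = 7 + 1/(181 + I))
k = -883/126 (k = -(1268 + 7*(-55))/(181 - 55) = -(1268 - 385)/126 = -883/126 ≈ -7.0079)
(k - 37043)*(f(-154, -80) - 35*(110 + 13)) = (-883/126 - 37043)*(-80 - 35*(110 + 13)) = -4668301*(-80 - 35*123)/126 = -4668301*(-80 - 4305)/126 = -4668301/126*(-4385) = 20470499885/126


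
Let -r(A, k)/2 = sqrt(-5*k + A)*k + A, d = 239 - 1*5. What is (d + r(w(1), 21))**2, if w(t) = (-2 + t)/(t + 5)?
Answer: (-703 + 21*I*sqrt(3786))**2/9 ≈ -1.306e+5 - 2.0186e+5*I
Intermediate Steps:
w(t) = (-2 + t)/(5 + t)
d = 234 (d = 239 - 5 = 234)
r(A, k) = -2*A - 2*k*sqrt(A - 5*k) (r(A, k) = -2*(sqrt(-5*k + A)*k + A) = -2*(sqrt(A - 5*k)*k + A) = -2*(k*sqrt(A - 5*k) + A) = -2*(A + k*sqrt(A - 5*k)) = -2*A - 2*k*sqrt(A - 5*k))
(d + r(w(1), 21))**2 = (234 + (-2*(-2 + 1)/(5 + 1) - 2*21*sqrt((-2 + 1)/(5 + 1) - 5*21)))**2 = (234 + (-2*(-1)/6 - 2*21*sqrt(-1/6 - 105)))**2 = (234 + (-(-1)/3 - 2*21*sqrt((1/6)*(-1) - 105)))**2 = (234 + (-2*(-1/6) - 2*21*sqrt(-1/6 - 105)))**2 = (234 + (1/3 - 2*21*sqrt(-631/6)))**2 = (234 + (1/3 - 2*21*I*sqrt(3786)/6))**2 = (234 + (1/3 - 7*I*sqrt(3786)))**2 = (703/3 - 7*I*sqrt(3786))**2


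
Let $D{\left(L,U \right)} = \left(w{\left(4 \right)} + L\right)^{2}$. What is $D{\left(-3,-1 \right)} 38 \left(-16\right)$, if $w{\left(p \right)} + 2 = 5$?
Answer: $0$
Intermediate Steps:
$w{\left(p \right)} = 3$ ($w{\left(p \right)} = -2 + 5 = 3$)
$D{\left(L,U \right)} = \left(3 + L\right)^{2}$
$D{\left(-3,-1 \right)} 38 \left(-16\right) = \left(3 - 3\right)^{2} \cdot 38 \left(-16\right) = 0^{2} \cdot 38 \left(-16\right) = 0 \cdot 38 \left(-16\right) = 0 \left(-16\right) = 0$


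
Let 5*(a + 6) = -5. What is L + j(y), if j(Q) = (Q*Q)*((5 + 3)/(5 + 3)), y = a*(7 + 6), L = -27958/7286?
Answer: 30153704/3643 ≈ 8277.2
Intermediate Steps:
a = -7 (a = -6 + (⅕)*(-5) = -6 - 1 = -7)
L = -13979/3643 (L = -27958*1/7286 = -13979/3643 ≈ -3.8372)
y = -91 (y = -7*(7 + 6) = -7*13 = -91)
j(Q) = Q² (j(Q) = Q²*(8/8) = Q²*(8*(⅛)) = Q²*1 = Q²)
L + j(y) = -13979/3643 + (-91)² = -13979/3643 + 8281 = 30153704/3643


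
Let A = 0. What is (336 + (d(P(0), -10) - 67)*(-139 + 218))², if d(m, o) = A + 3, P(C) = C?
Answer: 22278400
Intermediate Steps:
d(m, o) = 3 (d(m, o) = 0 + 3 = 3)
(336 + (d(P(0), -10) - 67)*(-139 + 218))² = (336 + (3 - 67)*(-139 + 218))² = (336 - 64*79)² = (336 - 5056)² = (-4720)² = 22278400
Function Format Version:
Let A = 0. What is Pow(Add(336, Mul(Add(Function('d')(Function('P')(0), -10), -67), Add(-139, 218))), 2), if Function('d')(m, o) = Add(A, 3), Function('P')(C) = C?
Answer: 22278400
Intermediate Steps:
Function('d')(m, o) = 3 (Function('d')(m, o) = Add(0, 3) = 3)
Pow(Add(336, Mul(Add(Function('d')(Function('P')(0), -10), -67), Add(-139, 218))), 2) = Pow(Add(336, Mul(Add(3, -67), Add(-139, 218))), 2) = Pow(Add(336, Mul(-64, 79)), 2) = Pow(Add(336, -5056), 2) = Pow(-4720, 2) = 22278400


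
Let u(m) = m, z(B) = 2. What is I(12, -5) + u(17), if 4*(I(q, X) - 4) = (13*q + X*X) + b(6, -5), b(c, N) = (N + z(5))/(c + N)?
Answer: 131/2 ≈ 65.500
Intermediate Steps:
b(c, N) = (2 + N)/(N + c) (b(c, N) = (N + 2)/(c + N) = (2 + N)/(N + c))
I(q, X) = 13/4 + X**2/4 + 13*q/4 (I(q, X) = 4 + ((13*q + X*X) + (2 - 5)/(-5 + 6))/4 = 4 + ((13*q + X**2) - 3/1)/4 = 4 + ((X**2 + 13*q) + 1*(-3))/4 = 4 + ((X**2 + 13*q) - 3)/4 = 4 + (-3 + X**2 + 13*q)/4 = 4 + (-3/4 + X**2/4 + 13*q/4) = 13/4 + X**2/4 + 13*q/4)
I(12, -5) + u(17) = (13/4 + (1/4)*(-5)**2 + (13/4)*12) + 17 = (13/4 + (1/4)*25 + 39) + 17 = (13/4 + 25/4 + 39) + 17 = 97/2 + 17 = 131/2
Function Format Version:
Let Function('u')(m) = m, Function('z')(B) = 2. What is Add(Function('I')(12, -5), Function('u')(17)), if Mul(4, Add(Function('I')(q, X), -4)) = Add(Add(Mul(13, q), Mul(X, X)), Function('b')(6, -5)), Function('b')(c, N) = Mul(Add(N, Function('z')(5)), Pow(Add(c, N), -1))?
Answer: Rational(131, 2) ≈ 65.500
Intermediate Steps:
Function('b')(c, N) = Mul(Pow(Add(N, c), -1), Add(2, N)) (Function('b')(c, N) = Mul(Add(N, 2), Pow(Add(c, N), -1)) = Mul(Add(2, N), Pow(Add(N, c), -1)) = Mul(Pow(Add(N, c), -1), Add(2, N)))
Function('I')(q, X) = Add(Rational(13, 4), Mul(Rational(1, 4), Pow(X, 2)), Mul(Rational(13, 4), q)) (Function('I')(q, X) = Add(4, Mul(Rational(1, 4), Add(Add(Mul(13, q), Mul(X, X)), Mul(Pow(Add(-5, 6), -1), Add(2, -5))))) = Add(4, Mul(Rational(1, 4), Add(Add(Mul(13, q), Pow(X, 2)), Mul(Pow(1, -1), -3)))) = Add(4, Mul(Rational(1, 4), Add(Add(Pow(X, 2), Mul(13, q)), Mul(1, -3)))) = Add(4, Mul(Rational(1, 4), Add(Add(Pow(X, 2), Mul(13, q)), -3))) = Add(4, Mul(Rational(1, 4), Add(-3, Pow(X, 2), Mul(13, q)))) = Add(4, Add(Rational(-3, 4), Mul(Rational(1, 4), Pow(X, 2)), Mul(Rational(13, 4), q))) = Add(Rational(13, 4), Mul(Rational(1, 4), Pow(X, 2)), Mul(Rational(13, 4), q)))
Add(Function('I')(12, -5), Function('u')(17)) = Add(Add(Rational(13, 4), Mul(Rational(1, 4), Pow(-5, 2)), Mul(Rational(13, 4), 12)), 17) = Add(Add(Rational(13, 4), Mul(Rational(1, 4), 25), 39), 17) = Add(Add(Rational(13, 4), Rational(25, 4), 39), 17) = Add(Rational(97, 2), 17) = Rational(131, 2)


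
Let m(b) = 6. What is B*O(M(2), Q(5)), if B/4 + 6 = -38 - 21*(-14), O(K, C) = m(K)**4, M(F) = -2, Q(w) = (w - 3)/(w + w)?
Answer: 1296000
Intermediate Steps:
Q(w) = (-3 + w)/(2*w) (Q(w) = (-3 + w)/((2*w)) = (-3 + w)*(1/(2*w)) = (-3 + w)/(2*w))
O(K, C) = 1296 (O(K, C) = 6**4 = 1296)
B = 1000 (B = -24 + 4*(-38 - 21*(-14)) = -24 + 4*(-38 + 294) = -24 + 4*256 = -24 + 1024 = 1000)
B*O(M(2), Q(5)) = 1000*1296 = 1296000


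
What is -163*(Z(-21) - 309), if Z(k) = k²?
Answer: -21516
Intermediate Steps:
-163*(Z(-21) - 309) = -163*((-21)² - 309) = -163*(441 - 309) = -163*132 = -21516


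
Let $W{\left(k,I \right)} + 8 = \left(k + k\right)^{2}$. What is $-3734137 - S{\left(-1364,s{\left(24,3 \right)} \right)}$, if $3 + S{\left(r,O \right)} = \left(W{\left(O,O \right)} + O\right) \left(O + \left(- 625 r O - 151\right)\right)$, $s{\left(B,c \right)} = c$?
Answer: $-83012046$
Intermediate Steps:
$W{\left(k,I \right)} = -8 + 4 k^{2}$ ($W{\left(k,I \right)} = -8 + \left(k + k\right)^{2} = -8 + \left(2 k\right)^{2} = -8 + 4 k^{2}$)
$S{\left(r,O \right)} = -3 + \left(-151 + O - 625 O r\right) \left(-8 + O + 4 O^{2}\right)$ ($S{\left(r,O \right)} = -3 + \left(\left(-8 + 4 O^{2}\right) + O\right) \left(O + \left(- 625 r O - 151\right)\right) = -3 + \left(-8 + O + 4 O^{2}\right) \left(O - \left(151 + 625 O r\right)\right) = -3 + \left(-8 + O + 4 O^{2}\right) \left(-151 + O - 625 O r\right) = -3 + \left(-151 + O - 625 O r\right) \left(-8 + O + 4 O^{2}\right)$)
$-3734137 - S{\left(-1364,s{\left(24,3 \right)} \right)} = -3734137 - \left(1205 - 603 \cdot 3^{2} - 477 + 4 \cdot 3^{3} - - 3410000 \cdot 3^{3} - - 852500 \cdot 3^{2} + 5000 \cdot 3 \left(-1364\right)\right) = -3734137 - \left(1205 - 5427 - 477 + 4 \cdot 27 - \left(-3410000\right) 27 - \left(-852500\right) 9 - 20460000\right) = -3734137 - \left(1205 - 5427 - 477 + 108 + 92070000 + 7672500 - 20460000\right) = -3734137 - 79277909 = -83012046$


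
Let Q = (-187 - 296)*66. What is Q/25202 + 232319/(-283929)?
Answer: -7452996050/3577789329 ≈ -2.0831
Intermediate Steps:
Q = -31878 (Q = -483*66 = -31878)
Q/25202 + 232319/(-283929) = -31878/25202 + 232319/(-283929) = -31878*1/25202 + 232319*(-1/283929) = -15939/12601 - 232319/283929 = -7452996050/3577789329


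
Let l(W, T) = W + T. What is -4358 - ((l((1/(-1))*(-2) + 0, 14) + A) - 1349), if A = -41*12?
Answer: -2533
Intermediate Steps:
A = -492
l(W, T) = T + W
-4358 - ((l((1/(-1))*(-2) + 0, 14) + A) - 1349) = -4358 - (((14 + ((1/(-1))*(-2) + 0)) - 492) - 1349) = -4358 - (((14 + ((1*(-1))*(-2) + 0)) - 492) - 1349) = -4358 - (((14 + (-1*(-2) + 0)) - 492) - 1349) = -4358 - (((14 + (2 + 0)) - 492) - 1349) = -4358 - (((14 + 2) - 492) - 1349) = -4358 - ((16 - 492) - 1349) = -4358 - (-476 - 1349) = -4358 - 1*(-1825) = -4358 + 1825 = -2533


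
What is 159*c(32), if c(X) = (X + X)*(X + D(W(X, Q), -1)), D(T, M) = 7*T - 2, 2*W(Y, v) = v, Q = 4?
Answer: 447744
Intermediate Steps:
W(Y, v) = v/2
D(T, M) = -2 + 7*T
c(X) = 2*X*(12 + X) (c(X) = (X + X)*(X + (-2 + 7*((½)*4))) = (2*X)*(X + (-2 + 7*2)) = (2*X)*(X + (-2 + 14)) = (2*X)*(X + 12) = (2*X)*(12 + X) = 2*X*(12 + X))
159*c(32) = 159*(2*32*(12 + 32)) = 159*(2*32*44) = 159*2816 = 447744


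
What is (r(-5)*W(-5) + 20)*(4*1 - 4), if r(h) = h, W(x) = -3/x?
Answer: 0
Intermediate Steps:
(r(-5)*W(-5) + 20)*(4*1 - 4) = (-(-15)/(-5) + 20)*(4*1 - 4) = (-(-15)*(-1)/5 + 20)*(4 - 4) = (-5*3/5 + 20)*0 = (-3 + 20)*0 = 17*0 = 0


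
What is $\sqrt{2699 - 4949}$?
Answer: $15 i \sqrt{10} \approx 47.434 i$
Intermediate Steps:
$\sqrt{2699 - 4949} = \sqrt{-2250} = 15 i \sqrt{10}$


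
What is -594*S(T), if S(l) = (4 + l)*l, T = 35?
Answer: -810810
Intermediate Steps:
S(l) = l*(4 + l)
-594*S(T) = -20790*(4 + 35) = -20790*39 = -594*1365 = -810810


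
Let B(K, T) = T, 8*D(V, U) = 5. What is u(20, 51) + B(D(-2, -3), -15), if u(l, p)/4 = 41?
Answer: 149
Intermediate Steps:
u(l, p) = 164 (u(l, p) = 4*41 = 164)
D(V, U) = 5/8 (D(V, U) = (1/8)*5 = 5/8)
u(20, 51) + B(D(-2, -3), -15) = 164 - 15 = 149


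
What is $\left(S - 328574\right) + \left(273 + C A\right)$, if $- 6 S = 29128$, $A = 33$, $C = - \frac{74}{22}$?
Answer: $- \frac{999800}{3} \approx -3.3327 \cdot 10^{5}$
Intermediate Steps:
$C = - \frac{37}{11}$ ($C = \left(-74\right) \frac{1}{22} = - \frac{37}{11} \approx -3.3636$)
$S = - \frac{14564}{3}$ ($S = \left(- \frac{1}{6}\right) 29128 = - \frac{14564}{3} \approx -4854.7$)
$\left(S - 328574\right) + \left(273 + C A\right) = \left(- \frac{14564}{3} - 328574\right) + \left(273 - 111\right) = - \frac{1000286}{3} + \left(273 - 111\right) = - \frac{1000286}{3} + 162 = - \frac{999800}{3}$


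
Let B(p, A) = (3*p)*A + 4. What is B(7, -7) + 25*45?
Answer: 982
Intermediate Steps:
B(p, A) = 4 + 3*A*p (B(p, A) = 3*A*p + 4 = 4 + 3*A*p)
B(7, -7) + 25*45 = (4 + 3*(-7)*7) + 25*45 = (4 - 147) + 1125 = -143 + 1125 = 982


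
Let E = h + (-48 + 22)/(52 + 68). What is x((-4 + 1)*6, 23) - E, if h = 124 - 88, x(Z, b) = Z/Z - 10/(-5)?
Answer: -1967/60 ≈ -32.783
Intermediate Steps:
x(Z, b) = 3 (x(Z, b) = 1 - 10*(-1/5) = 1 + 2 = 3)
h = 36
E = 2147/60 (E = 36 + (-48 + 22)/(52 + 68) = 36 - 26/120 = 36 - 26*1/120 = 36 - 13/60 = 2147/60 ≈ 35.783)
x((-4 + 1)*6, 23) - E = 3 - 1*2147/60 = 3 - 2147/60 = -1967/60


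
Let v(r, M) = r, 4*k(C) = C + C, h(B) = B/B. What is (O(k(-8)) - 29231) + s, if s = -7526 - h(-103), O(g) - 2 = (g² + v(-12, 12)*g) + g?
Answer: -36696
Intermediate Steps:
h(B) = 1
k(C) = C/2 (k(C) = (C + C)/4 = (2*C)/4 = C/2)
O(g) = 2 + g² - 11*g (O(g) = 2 + ((g² - 12*g) + g) = 2 + (g² - 11*g) = 2 + g² - 11*g)
s = -7527 (s = -7526 - 1*1 = -7526 - 1 = -7527)
(O(k(-8)) - 29231) + s = ((2 + ((½)*(-8))² - 11*(-8)/2) - 29231) - 7527 = ((2 + (-4)² - 11*(-4)) - 29231) - 7527 = ((2 + 16 + 44) - 29231) - 7527 = (62 - 29231) - 7527 = -29169 - 7527 = -36696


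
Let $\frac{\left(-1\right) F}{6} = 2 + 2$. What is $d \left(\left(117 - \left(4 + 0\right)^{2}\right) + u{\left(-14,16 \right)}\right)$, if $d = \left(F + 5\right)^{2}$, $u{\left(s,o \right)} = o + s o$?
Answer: $-38627$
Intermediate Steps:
$F = -24$ ($F = - 6 \left(2 + 2\right) = \left(-6\right) 4 = -24$)
$u{\left(s,o \right)} = o + o s$
$d = 361$ ($d = \left(-24 + 5\right)^{2} = \left(-19\right)^{2} = 361$)
$d \left(\left(117 - \left(4 + 0\right)^{2}\right) + u{\left(-14,16 \right)}\right) = 361 \left(\left(117 - \left(4 + 0\right)^{2}\right) + 16 \left(1 - 14\right)\right) = 361 \left(\left(117 - 4^{2}\right) + 16 \left(-13\right)\right) = 361 \left(\left(117 - 16\right) - 208\right) = 361 \left(101 - 208\right) = 361 \left(-107\right) = -38627$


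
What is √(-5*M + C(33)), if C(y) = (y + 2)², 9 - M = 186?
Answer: √2110 ≈ 45.935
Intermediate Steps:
M = -177 (M = 9 - 1*186 = 9 - 186 = -177)
C(y) = (2 + y)²
√(-5*M + C(33)) = √(-5*(-177) + (2 + 33)²) = √(885 + 35²) = √(885 + 1225) = √2110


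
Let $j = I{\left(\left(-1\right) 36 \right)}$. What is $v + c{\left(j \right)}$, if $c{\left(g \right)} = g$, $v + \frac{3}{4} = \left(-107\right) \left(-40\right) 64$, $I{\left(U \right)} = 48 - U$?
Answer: $\frac{1096013}{4} \approx 2.74 \cdot 10^{5}$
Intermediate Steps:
$j = 84$ ($j = 48 - \left(-1\right) 36 = 48 - -36 = 48 + 36 = 84$)
$v = \frac{1095677}{4}$ ($v = - \frac{3}{4} + \left(-107\right) \left(-40\right) 64 = - \frac{3}{4} + 4280 \cdot 64 = - \frac{3}{4} + 273920 = \frac{1095677}{4} \approx 2.7392 \cdot 10^{5}$)
$v + c{\left(j \right)} = \frac{1095677}{4} + 84 = \frac{1096013}{4}$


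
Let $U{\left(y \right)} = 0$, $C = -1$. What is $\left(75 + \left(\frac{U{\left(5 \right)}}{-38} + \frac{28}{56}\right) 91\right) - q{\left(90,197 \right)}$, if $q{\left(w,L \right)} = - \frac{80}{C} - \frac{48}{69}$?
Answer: $\frac{1895}{46} \approx 41.196$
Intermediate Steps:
$q{\left(w,L \right)} = \frac{1824}{23}$ ($q{\left(w,L \right)} = - \frac{80}{-1} - \frac{48}{69} = \left(-80\right) \left(-1\right) - \frac{16}{23} = 80 - \frac{16}{23} = \frac{1824}{23}$)
$\left(75 + \left(\frac{U{\left(5 \right)}}{-38} + \frac{28}{56}\right) 91\right) - q{\left(90,197 \right)} = \left(75 + \left(\frac{0}{-38} + \frac{28}{56}\right) 91\right) - \frac{1824}{23} = \left(75 + \left(0 \left(- \frac{1}{38}\right) + 28 \cdot \frac{1}{56}\right) 91\right) - \frac{1824}{23} = \left(75 + \left(0 + \frac{1}{2}\right) 91\right) - \frac{1824}{23} = \left(75 + \frac{1}{2} \cdot 91\right) - \frac{1824}{23} = \left(75 + \frac{91}{2}\right) - \frac{1824}{23} = \frac{241}{2} - \frac{1824}{23} = \frac{1895}{46}$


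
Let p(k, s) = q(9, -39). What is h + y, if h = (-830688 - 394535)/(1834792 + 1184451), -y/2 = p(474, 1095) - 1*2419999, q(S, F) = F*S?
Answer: 14615248364877/3019243 ≈ 4.8407e+6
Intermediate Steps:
p(k, s) = -351 (p(k, s) = -39*9 = -351)
y = 4840700 (y = -2*(-351 - 1*2419999) = -2*(-351 - 2419999) = -2*(-2420350) = 4840700)
h = -1225223/3019243 ≈ -0.40580
h + y = -1225223/3019243 + 4840700 = 14615248364877/3019243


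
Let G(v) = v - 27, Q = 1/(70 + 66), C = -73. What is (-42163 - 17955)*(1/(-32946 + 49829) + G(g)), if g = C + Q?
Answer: 6901299345079/1148044 ≈ 6.0114e+6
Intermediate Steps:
Q = 1/136 ≈ 0.0073529
g = -9927/136 (g = -73 + 1/136 = -9927/136 ≈ -72.993)
G(v) = -27 + v
(-42163 - 17955)*(1/(-32946 + 49829) + G(g)) = (-42163 - 17955)*(1/(-32946 + 49829) + (-27 - 9927/136)) = -60118*(1/16883 - 13599/136) = -60118*(-229591781/2296088) = 6901299345079/1148044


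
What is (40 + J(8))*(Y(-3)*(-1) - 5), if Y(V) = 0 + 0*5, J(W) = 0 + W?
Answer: -240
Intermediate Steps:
J(W) = W
Y(V) = 0 (Y(V) = 0 + 0 = 0)
(40 + J(8))*(Y(-3)*(-1) - 5) = (40 + 8)*(0*(-1) - 5) = 48*(0 - 5) = 48*(-5) = -240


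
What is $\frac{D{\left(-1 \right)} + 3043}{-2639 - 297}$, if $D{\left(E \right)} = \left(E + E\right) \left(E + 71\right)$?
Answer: $- \frac{2903}{2936} \approx -0.98876$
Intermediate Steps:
$D{\left(E \right)} = 2 E \left(71 + E\right)$
$\frac{D{\left(-1 \right)} + 3043}{-2639 - 297} = \frac{2 \left(-1\right) \left(71 - 1\right) + 3043}{-2639 - 297} = \frac{2 \left(-1\right) 70 + 3043}{-2936} = \left(-140 + 3043\right) \left(- \frac{1}{2936}\right) = 2903 \left(- \frac{1}{2936}\right) = - \frac{2903}{2936}$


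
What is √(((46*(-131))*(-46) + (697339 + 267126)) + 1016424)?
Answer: 29*√2685 ≈ 1502.7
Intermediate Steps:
√(((46*(-131))*(-46) + (697339 + 267126)) + 1016424) = √((-6026*(-46) + 964465) + 1016424) = √((277196 + 964465) + 1016424) = √(1241661 + 1016424) = √2258085 = 29*√2685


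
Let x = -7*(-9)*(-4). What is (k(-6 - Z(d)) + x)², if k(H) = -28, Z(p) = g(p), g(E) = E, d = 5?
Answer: 78400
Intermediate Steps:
Z(p) = p
x = -252 (x = 63*(-4) = -252)
(k(-6 - Z(d)) + x)² = (-28 - 252)² = (-280)² = 78400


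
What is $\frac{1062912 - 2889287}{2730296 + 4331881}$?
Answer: $- \frac{1826375}{7062177} \approx -0.25861$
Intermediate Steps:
$\frac{1062912 - 2889287}{2730296 + 4331881} = - \frac{1826375}{7062177}$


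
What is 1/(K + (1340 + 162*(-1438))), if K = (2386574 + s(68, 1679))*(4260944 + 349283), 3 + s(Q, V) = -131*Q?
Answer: 1/10961565927885 ≈ 9.1228e-14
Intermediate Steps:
s(Q, V) = -3 - 131*Q
K = 10961566159501 (K = (2386574 + (-3 - 131*68))*(4260944 + 349283) = (2386574 + (-3 - 8908))*4610227 = (2386574 - 8911)*4610227 = 2377663*4610227 = 10961566159501)
1/(K + (1340 + 162*(-1438))) = 1/(10961566159501 + (1340 + 162*(-1438))) = 1/(10961566159501 + (1340 - 232956)) = 1/(10961566159501 - 231616) = 1/10961565927885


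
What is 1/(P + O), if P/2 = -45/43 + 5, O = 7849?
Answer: 43/337847 ≈ 0.00012728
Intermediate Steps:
P = 340/43 (P = 2*(-45/43 + 5) = 2*(170/43) = 340/43 ≈ 7.9070)
1/(P + O) = 1/(340/43 + 7849) = 1/(337847/43) = 43/337847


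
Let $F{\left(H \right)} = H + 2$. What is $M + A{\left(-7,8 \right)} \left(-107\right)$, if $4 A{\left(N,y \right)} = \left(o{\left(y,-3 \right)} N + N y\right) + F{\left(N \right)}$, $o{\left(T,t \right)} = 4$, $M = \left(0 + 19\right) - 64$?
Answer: $\frac{9343}{4} \approx 2335.8$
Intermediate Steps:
$M = -45$ ($M = 19 - 64 = -45$)
$F{\left(H \right)} = 2 + H$
$A{\left(N,y \right)} = \frac{1}{2} + \frac{5 N}{4} + \frac{N y}{4}$ ($A{\left(N,y \right)} = \frac{\left(4 N + N y\right) + \left(2 + N\right)}{4} = \frac{2 + 5 N + N y}{4} = \frac{1}{2} + \frac{5 N}{4} + \frac{N y}{4}$)
$M + A{\left(-7,8 \right)} \left(-107\right) = -45 + \left(\frac{1}{2} + \frac{5}{4} \left(-7\right) + \frac{1}{4} \left(-7\right) 8\right) \left(-107\right) = -45 + \left(\frac{1}{2} - \frac{35}{4} - 14\right) \left(-107\right) = -45 - - \frac{9523}{4} = -45 + \frac{9523}{4} = \frac{9343}{4}$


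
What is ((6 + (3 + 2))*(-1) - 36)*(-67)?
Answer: 3149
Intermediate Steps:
((6 + (3 + 2))*(-1) - 36)*(-67) = ((6 + 5)*(-1) - 36)*(-67) = (11*(-1) - 36)*(-67) = (-11 - 36)*(-67) = -47*(-67) = 3149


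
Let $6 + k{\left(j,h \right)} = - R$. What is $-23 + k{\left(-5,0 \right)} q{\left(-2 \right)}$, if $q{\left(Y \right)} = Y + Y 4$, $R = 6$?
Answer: $97$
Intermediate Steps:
$k{\left(j,h \right)} = -12$ ($k{\left(j,h \right)} = -6 - 6 = -12$)
$q{\left(Y \right)} = 5 Y$ ($q{\left(Y \right)} = Y + 4 Y = 5 Y$)
$-23 + k{\left(-5,0 \right)} q{\left(-2 \right)} = -23 - 12 \cdot 5 \left(-2\right) = -23 - -120 = -23 + 120 = 97$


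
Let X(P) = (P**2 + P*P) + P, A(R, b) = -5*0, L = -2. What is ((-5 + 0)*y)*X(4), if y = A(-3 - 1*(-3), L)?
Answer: 0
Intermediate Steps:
A(R, b) = 0
y = 0
X(P) = P + 2*P**2 (X(P) = (P**2 + P**2) + P = 2*P**2 + P = P + 2*P**2)
((-5 + 0)*y)*X(4) = ((-5 + 0)*0)*(4*(1 + 2*4)) = (-5*0)*(4*(1 + 8)) = 0*(4*9) = 0*36 = 0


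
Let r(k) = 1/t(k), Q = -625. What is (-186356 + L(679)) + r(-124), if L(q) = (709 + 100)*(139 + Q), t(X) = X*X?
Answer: -8910853279/15376 ≈ -5.7953e+5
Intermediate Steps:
t(X) = X²
L(q) = -393174 (L(q) = (709 + 100)*(139 - 625) = 809*(-486) = -393174)
r(k) = k⁻² (r(k) = 1/(k²) = k⁻²)
(-186356 + L(679)) + r(-124) = (-186356 - 393174) + (-124)⁻² = -579530 + 1/15376 = -8910853279/15376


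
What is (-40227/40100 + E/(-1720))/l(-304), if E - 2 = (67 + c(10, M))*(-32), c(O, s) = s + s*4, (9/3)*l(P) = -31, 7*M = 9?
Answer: -6550137/187086550 ≈ -0.035011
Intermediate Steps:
M = 9/7 (M = (⅐)*9 = 9/7 ≈ 1.2857)
l(P) = -31/3 (l(P) = (⅓)*(-31) = -31/3)
c(O, s) = 5*s (c(O, s) = s + 4*s = 5*s)
E = -16434/7 (E = 2 + (67 + 5*(9/7))*(-32) = 2 + (67 + 45/7)*(-32) = 2 + (514/7)*(-32) = 2 - 16448/7 = -16434/7 ≈ -2347.7)
(-40227/40100 + E/(-1720))/l(-304) = (-40227/40100 - 16434/7/(-1720))/(-31/3) = (-40227*1/40100 - 16434/7*(-1/1720))*(-3/31) = (-40227/40100 + 8217/6020)*(-3/31) = (2183379/6035050)*(-3/31) = -6550137/187086550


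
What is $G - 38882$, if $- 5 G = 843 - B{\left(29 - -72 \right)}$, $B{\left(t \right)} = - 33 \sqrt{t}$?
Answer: $- \frac{195253}{5} - \frac{33 \sqrt{101}}{5} \approx -39117.0$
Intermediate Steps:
$G = - \frac{843}{5} - \frac{33 \sqrt{101}}{5}$ ($G = - \frac{843 - - 33 \sqrt{29 - -72}}{5} = - \frac{843 - - 33 \sqrt{29 + 72}}{5} = - \frac{843 - - 33 \sqrt{101}}{5} = - \frac{843 + 33 \sqrt{101}}{5} = - \frac{843}{5} - \frac{33 \sqrt{101}}{5} \approx -234.93$)
$G - 38882 = \left(- \frac{843}{5} - \frac{33 \sqrt{101}}{5}\right) - 38882 = - \frac{195253}{5} - \frac{33 \sqrt{101}}{5}$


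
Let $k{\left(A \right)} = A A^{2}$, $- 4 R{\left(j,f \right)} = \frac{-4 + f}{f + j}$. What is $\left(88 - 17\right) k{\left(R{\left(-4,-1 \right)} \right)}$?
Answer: $- \frac{71}{64} \approx -1.1094$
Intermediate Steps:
$R{\left(j,f \right)} = - \frac{-4 + f}{4 \left(f + j\right)}$ ($R{\left(j,f \right)} = - \frac{\left(-4 + f\right) \frac{1}{f + j}}{4} = - \frac{\frac{1}{f + j} \left(-4 + f\right)}{4} = - \frac{-4 + f}{4 \left(f + j\right)}$)
$k{\left(A \right)} = A^{3}$
$\left(88 - 17\right) k{\left(R{\left(-4,-1 \right)} \right)} = \left(88 - 17\right) \left(\frac{1 - - \frac{1}{4}}{-1 - 4}\right)^{3} = 71 \left(\frac{1 + \frac{1}{4}}{-5}\right)^{3} = 71 \left(\left(- \frac{1}{5}\right) \frac{5}{4}\right)^{3} = 71 \left(- \frac{1}{4}\right)^{3} = 71 \left(- \frac{1}{64}\right) = - \frac{71}{64}$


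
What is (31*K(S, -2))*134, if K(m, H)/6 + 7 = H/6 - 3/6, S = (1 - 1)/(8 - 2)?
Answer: -195238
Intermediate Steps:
S = 0 (S = 0/6 = 0*(⅙) = 0)
K(m, H) = -45 + H (K(m, H) = -42 + 6*(H/6 - 3/6) = -42 + 6*(H*(⅙) - 3*⅙) = -42 + 6*(H/6 - ½) = -42 + 6*(-½ + H/6) = -42 + (-3 + H) = -45 + H)
(31*K(S, -2))*134 = (31*(-45 - 2))*134 = (31*(-47))*134 = -1457*134 = -195238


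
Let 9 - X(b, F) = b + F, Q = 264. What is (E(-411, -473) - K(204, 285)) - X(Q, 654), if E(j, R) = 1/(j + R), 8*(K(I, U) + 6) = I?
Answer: 786317/884 ≈ 889.50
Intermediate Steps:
K(I, U) = -6 + I/8
E(j, R) = 1/(R + j)
X(b, F) = 9 - F - b (X(b, F) = 9 - (b + F) = 9 - (F + b) = 9 + (-F - b) = 9 - F - b)
(E(-411, -473) - K(204, 285)) - X(Q, 654) = (1/(-473 - 411) - (-6 + (⅛)*204)) - (9 - 1*654 - 1*264) = (1/(-884) - (-6 + 51/2)) - (9 - 654 - 264) = (-1/884 - 1*39/2) - 1*(-909) = (-1/884 - 39/2) + 909 = -17239/884 + 909 = 786317/884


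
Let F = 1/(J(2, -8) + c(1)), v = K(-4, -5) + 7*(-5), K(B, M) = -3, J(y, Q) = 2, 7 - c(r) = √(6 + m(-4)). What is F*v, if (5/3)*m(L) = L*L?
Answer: -570/109 - 38*√390/327 ≈ -7.5243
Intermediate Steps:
m(L) = 3*L²/5 (m(L) = 3*(L*L)/5 = 3*L²/5)
c(r) = 7 - √390/5 (c(r) = 7 - √(6 + (⅗)*(-4)²) = 7 - √(6 + (⅗)*16) = 7 - √(6 + 48/5) = 7 - √(78/5) = 7 - √390/5)
v = -38 (v = -3 + 7*(-5) = -3 - 35 = -38)
F = 1/(9 - √390/5) (F = 1/(2 + (7 - √390/5)) = 1/(9 - √390/5) ≈ 0.19801)
F*v = (15/109 + √390/327)*(-38) = -570/109 - 38*√390/327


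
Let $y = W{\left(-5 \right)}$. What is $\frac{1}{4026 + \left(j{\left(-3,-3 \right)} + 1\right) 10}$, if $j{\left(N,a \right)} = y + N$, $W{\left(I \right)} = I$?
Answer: $\frac{1}{3956} \approx 0.00025278$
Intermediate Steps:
$y = -5$
$j{\left(N,a \right)} = -5 + N$
$\frac{1}{4026 + \left(j{\left(-3,-3 \right)} + 1\right) 10} = \frac{1}{4026 + \left(\left(-5 - 3\right) + 1\right) 10} = \frac{1}{4026 + \left(-8 + 1\right) 10} = \frac{1}{4026 - 70} = \frac{1}{3956}$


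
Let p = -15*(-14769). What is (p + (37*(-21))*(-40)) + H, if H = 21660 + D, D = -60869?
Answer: 213406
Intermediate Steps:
p = 221535
H = -39209 (H = 21660 - 60869 = -39209)
(p + (37*(-21))*(-40)) + H = (221535 + (37*(-21))*(-40)) - 39209 = (221535 - 777*(-40)) - 39209 = (221535 + 31080) - 39209 = 252615 - 39209 = 213406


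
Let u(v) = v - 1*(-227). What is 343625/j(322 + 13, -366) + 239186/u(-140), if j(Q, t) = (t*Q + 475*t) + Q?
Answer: 566392471/206103 ≈ 2748.1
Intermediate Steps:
j(Q, t) = Q + 475*t + Q*t (j(Q, t) = (Q*t + 475*t) + Q = (475*t + Q*t) + Q = Q + 475*t + Q*t)
u(v) = 227 + v (u(v) = v + 227 = 227 + v)
343625/j(322 + 13, -366) + 239186/u(-140) = 343625/((322 + 13) + 475*(-366) + (322 + 13)*(-366)) + 239186/(227 - 140) = 343625/(335 - 173850 + 335*(-366)) + 239186/87 = 343625/(335 - 173850 - 122610) + 239186*(1/87) = 343625/(-296125) + 239186/87 = 343625*(-1/296125) + 239186/87 = -2749/2369 + 239186/87 = 566392471/206103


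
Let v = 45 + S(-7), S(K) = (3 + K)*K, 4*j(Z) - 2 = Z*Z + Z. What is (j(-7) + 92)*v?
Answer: 7519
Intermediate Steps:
j(Z) = ½ + Z/4 + Z²/4 (j(Z) = ½ + (Z*Z + Z)/4 = ½ + (Z² + Z)/4 = ½ + (Z + Z²)/4 = ½ + (Z/4 + Z²/4) = ½ + Z/4 + Z²/4)
S(K) = K*(3 + K)
v = 73 (v = 45 - 7*(3 - 7) = 45 - 7*(-4) = 45 + 28 = 73)
(j(-7) + 92)*v = ((½ + (¼)*(-7) + (¼)*(-7)²) + 92)*73 = ((½ - 7/4 + (¼)*49) + 92)*73 = ((½ - 7/4 + 49/4) + 92)*73 = (11 + 92)*73 = 103*73 = 7519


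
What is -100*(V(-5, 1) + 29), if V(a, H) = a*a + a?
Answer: -4900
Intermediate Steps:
V(a, H) = a + a² (V(a, H) = a² + a = a + a²)
-100*(V(-5, 1) + 29) = -100*(-5*(1 - 5) + 29) = -100*(-5*(-4) + 29) = -100*(20 + 29) = -100*49 = -4900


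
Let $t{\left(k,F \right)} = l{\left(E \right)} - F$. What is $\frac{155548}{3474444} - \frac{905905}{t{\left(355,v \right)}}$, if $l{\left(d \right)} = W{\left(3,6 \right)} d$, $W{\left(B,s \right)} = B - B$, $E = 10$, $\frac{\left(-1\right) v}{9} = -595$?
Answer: $\frac{7496069408}{44299161} \approx 169.21$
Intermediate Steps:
$v = 5355$ ($v = \left(-9\right) \left(-595\right) = 5355$)
$W{\left(B,s \right)} = 0$
$l{\left(d \right)} = 0$ ($l{\left(d \right)} = 0 d = 0$)
$t{\left(k,F \right)} = - F$ ($t{\left(k,F \right)} = 0 - F = - F$)
$\frac{155548}{3474444} - \frac{905905}{t{\left(355,v \right)}} = \frac{155548}{3474444} - \frac{905905}{\left(-1\right) 5355} = 155548 \cdot \frac{1}{3474444} - \frac{905905}{-5355} = \frac{38887}{868611} - - \frac{25883}{153} = \frac{38887}{868611} + \frac{25883}{153} = \frac{7496069408}{44299161}$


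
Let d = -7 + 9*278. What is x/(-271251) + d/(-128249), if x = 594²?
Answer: -5103070601/3865296611 ≈ -1.3202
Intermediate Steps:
x = 352836
d = 2495 (d = -7 + 2502 = 2495)
x/(-271251) + d/(-128249) = 352836/(-271251) + 2495/(-128249) = 352836*(-1/271251) + 2495*(-1/128249) = -39204/30139 - 2495/128249 = -5103070601/3865296611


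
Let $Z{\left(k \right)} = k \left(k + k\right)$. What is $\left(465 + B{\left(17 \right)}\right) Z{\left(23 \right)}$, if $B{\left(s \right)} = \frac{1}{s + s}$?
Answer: $\frac{8364019}{17} \approx 4.92 \cdot 10^{5}$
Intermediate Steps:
$B{\left(s \right)} = \frac{1}{2 s}$
$Z{\left(k \right)} = 2 k^{2}$ ($Z{\left(k \right)} = k 2 k = 2 k^{2}$)
$\left(465 + B{\left(17 \right)}\right) Z{\left(23 \right)} = \left(465 + \frac{1}{2 \cdot 17}\right) 2 \cdot 23^{2} = \left(465 + \frac{1}{2} \cdot \frac{1}{17}\right) 2 \cdot 529 = \left(465 + \frac{1}{34}\right) 1058 = \frac{15811}{34} \cdot 1058 = \frac{8364019}{17}$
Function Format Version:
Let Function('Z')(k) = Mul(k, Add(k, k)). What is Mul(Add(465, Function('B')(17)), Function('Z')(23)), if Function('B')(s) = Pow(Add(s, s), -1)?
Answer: Rational(8364019, 17) ≈ 4.9200e+5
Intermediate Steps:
Function('B')(s) = Mul(Rational(1, 2), Pow(s, -1)) (Function('B')(s) = Pow(Mul(2, s), -1) = Mul(Rational(1, 2), Pow(s, -1)))
Function('Z')(k) = Mul(2, Pow(k, 2)) (Function('Z')(k) = Mul(k, Mul(2, k)) = Mul(2, Pow(k, 2)))
Mul(Add(465, Function('B')(17)), Function('Z')(23)) = Mul(Add(465, Mul(Rational(1, 2), Pow(17, -1))), Mul(2, Pow(23, 2))) = Mul(Add(465, Mul(Rational(1, 2), Rational(1, 17))), Mul(2, 529)) = Mul(Add(465, Rational(1, 34)), 1058) = Mul(Rational(15811, 34), 1058) = Rational(8364019, 17)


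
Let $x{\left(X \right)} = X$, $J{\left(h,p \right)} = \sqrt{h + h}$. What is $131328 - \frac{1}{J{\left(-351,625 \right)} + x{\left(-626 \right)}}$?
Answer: $\frac{25778242105}{196289} + \frac{3 i \sqrt{78}}{392578} \approx 1.3133 \cdot 10^{5} + 6.7491 \cdot 10^{-5} i$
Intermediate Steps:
$J{\left(h,p \right)} = \sqrt{2} \sqrt{h}$ ($J{\left(h,p \right)} = \sqrt{2 h} = \sqrt{2} \sqrt{h}$)
$131328 - \frac{1}{J{\left(-351,625 \right)} + x{\left(-626 \right)}} = 131328 - \frac{1}{\sqrt{2} \sqrt{-351} - 626} = 131328 - \frac{1}{\sqrt{2} \cdot 3 i \sqrt{39} - 626} = 131328 - \frac{1}{3 i \sqrt{78} - 626} = 131328 - \frac{1}{-626 + 3 i \sqrt{78}}$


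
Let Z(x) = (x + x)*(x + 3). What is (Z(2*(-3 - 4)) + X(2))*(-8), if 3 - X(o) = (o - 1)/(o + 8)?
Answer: -12436/5 ≈ -2487.2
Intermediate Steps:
X(o) = 3 - (-1 + o)/(8 + o) (X(o) = 3 - (o - 1)/(o + 8) = 3 - (-1 + o)/(8 + o))
Z(x) = 2*x*(3 + x) (Z(x) = (2*x)*(3 + x) = 2*x*(3 + x))
(Z(2*(-3 - 4)) + X(2))*(-8) = (2*(2*(-3 - 4))*(3 + 2*(-3 - 4)) + (25 + 2*2)/(8 + 2))*(-8) = (2*(2*(-7))*(3 + 2*(-7)) + (25 + 4)/10)*(-8) = (2*(-14)*(3 - 14) + (1/10)*29)*(-8) = (2*(-14)*(-11) + 29/10)*(-8) = (308 + 29/10)*(-8) = (3109/10)*(-8) = -12436/5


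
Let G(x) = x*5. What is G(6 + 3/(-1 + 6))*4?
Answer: 132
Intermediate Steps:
G(x) = 5*x
G(6 + 3/(-1 + 6))*4 = (5*(6 + 3/(-1 + 6)))*4 = (5*(6 + 3/5))*4 = (5*(6 + 3*(⅕)))*4 = (5*(6 + ⅗))*4 = (5*(33/5))*4 = 33*4 = 132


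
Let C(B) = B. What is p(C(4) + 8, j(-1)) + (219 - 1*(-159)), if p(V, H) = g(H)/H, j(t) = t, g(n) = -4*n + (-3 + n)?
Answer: 378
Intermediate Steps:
g(n) = -3 - 3*n
p(V, H) = (-3 - 3*H)/H
p(C(4) + 8, j(-1)) + (219 - 1*(-159)) = (-3 - 3/(-1)) + (219 - 1*(-159)) = (-3 - 3*(-1)) + (219 + 159) = (-3 + 3) + 378 = 0 + 378 = 378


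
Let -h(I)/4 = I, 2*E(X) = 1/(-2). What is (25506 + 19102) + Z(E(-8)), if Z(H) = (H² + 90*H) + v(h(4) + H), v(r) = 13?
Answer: 713577/16 ≈ 44599.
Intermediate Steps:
E(X) = -¼ (E(X) = (½)/(-2) = (½)*(-½) = -¼)
h(I) = -4*I
Z(H) = 13 + H² + 90*H (Z(H) = (H² + 90*H) + 13 = 13 + H² + 90*H)
(25506 + 19102) + Z(E(-8)) = (25506 + 19102) + (13 + (-¼)² + 90*(-¼)) = 44608 + (13 + 1/16 - 45/2) = 44608 - 151/16 = 713577/16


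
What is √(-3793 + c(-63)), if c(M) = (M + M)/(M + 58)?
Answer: I*√94195/5 ≈ 61.382*I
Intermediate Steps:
c(M) = 2*M/(58 + M) (c(M) = (2*M)/(58 + M) = 2*M/(58 + M))
√(-3793 + c(-63)) = √(-3793 + 2*(-63)/(58 - 63)) = √(-3793 + 2*(-63)/(-5)) = √(-3793 + 2*(-63)*(-⅕)) = √(-3793 + 126/5) = √(-18839/5) = I*√94195/5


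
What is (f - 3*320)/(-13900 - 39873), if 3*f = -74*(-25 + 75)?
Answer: 6580/161319 ≈ 0.040789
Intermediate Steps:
f = -3700/3 (f = (-74*(-25 + 75))/3 = (-74*50)/3 = (⅓)*(-3700) = -3700/3 ≈ -1233.3)
(f - 3*320)/(-13900 - 39873) = (-3700/3 - 3*320)/(-13900 - 39873) = (-3700/3 - 960)/(-53773) = -6580/3*(-1/53773) = 6580/161319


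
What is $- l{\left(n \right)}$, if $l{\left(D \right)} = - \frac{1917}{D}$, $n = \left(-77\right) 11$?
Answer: $- \frac{1917}{847} \approx -2.2633$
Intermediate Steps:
$n = -847$
$- l{\left(n \right)} = - \frac{-1917}{-847} = - \frac{\left(-1917\right) \left(-1\right)}{847} = \left(-1\right) \frac{1917}{847} = - \frac{1917}{847}$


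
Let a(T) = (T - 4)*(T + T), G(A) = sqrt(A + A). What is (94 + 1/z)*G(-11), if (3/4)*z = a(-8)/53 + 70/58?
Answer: 2795659*I*sqrt(22)/29692 ≈ 441.63*I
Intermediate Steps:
G(A) = sqrt(2)*sqrt(A) (G(A) = sqrt(2*A) = sqrt(2)*sqrt(A))
a(T) = 2*T*(-4 + T) (a(T) = (-4 + T)*(2*T) = 2*T*(-4 + T))
z = 29692/4611 (z = 4*((2*(-8)*(-4 - 8))/53 + 70/58)/3 = 4*((2*(-8)*(-12))*(1/53) + 70*(1/58))/3 = 4*(192*(1/53) + 35/29)/3 = 4*(192/53 + 35/29)/3 = (4/3)*(7423/1537) = 29692/4611 ≈ 6.4394)
(94 + 1/z)*G(-11) = (94 + 1/(29692/4611))*(sqrt(2)*sqrt(-11)) = (94 + 4611/29692)*(sqrt(2)*(I*sqrt(11))) = 2795659*(I*sqrt(22))/29692 = 2795659*I*sqrt(22)/29692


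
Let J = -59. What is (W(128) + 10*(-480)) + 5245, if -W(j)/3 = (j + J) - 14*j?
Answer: 5614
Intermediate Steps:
W(j) = 177 + 39*j (W(j) = -3*((j - 59) - 14*j) = -3*((-59 + j) - 14*j) = -3*(-59 - 13*j) = 177 + 39*j)
(W(128) + 10*(-480)) + 5245 = ((177 + 39*128) + 10*(-480)) + 5245 = ((177 + 4992) - 4800) + 5245 = (5169 - 4800) + 5245 = 369 + 5245 = 5614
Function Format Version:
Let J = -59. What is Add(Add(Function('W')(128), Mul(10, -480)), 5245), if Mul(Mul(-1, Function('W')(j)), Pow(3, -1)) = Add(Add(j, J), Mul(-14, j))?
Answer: 5614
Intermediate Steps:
Function('W')(j) = Add(177, Mul(39, j)) (Function('W')(j) = Mul(-3, Add(Add(j, -59), Mul(-14, j))) = Mul(-3, Add(Add(-59, j), Mul(-14, j))) = Mul(-3, Add(-59, Mul(-13, j))) = Add(177, Mul(39, j)))
Add(Add(Function('W')(128), Mul(10, -480)), 5245) = Add(Add(Add(177, Mul(39, 128)), Mul(10, -480)), 5245) = Add(Add(Add(177, 4992), -4800), 5245) = Add(Add(5169, -4800), 5245) = Add(369, 5245) = 5614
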